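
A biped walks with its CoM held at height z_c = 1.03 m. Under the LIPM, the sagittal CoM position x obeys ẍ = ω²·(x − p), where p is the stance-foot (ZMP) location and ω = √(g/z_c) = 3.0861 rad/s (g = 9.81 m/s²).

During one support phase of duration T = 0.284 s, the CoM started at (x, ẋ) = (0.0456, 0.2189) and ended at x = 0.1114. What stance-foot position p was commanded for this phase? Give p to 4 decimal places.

p = 0.0569

ωT = 3.0861·0.284 = 0.876452; cosh(ωT) = 1.409309, sinh(ωT) = 0.993052
x(T) = p + (x₀−p)·cosh(ωT) + (ẋ₀/ω)·sinh(ωT) ⇒ p·(1 − cosh) = x(T) − x₀·cosh − (ẋ₀/ω)·sinh
numerator   = 0.1114 − (0.0456)·1.409309 − (0.2189/3.0861)·0.993052 = -0.023303
denominator = 1 − 1.409309 = -0.409309
p = -0.023303 / -0.409309 = 0.0569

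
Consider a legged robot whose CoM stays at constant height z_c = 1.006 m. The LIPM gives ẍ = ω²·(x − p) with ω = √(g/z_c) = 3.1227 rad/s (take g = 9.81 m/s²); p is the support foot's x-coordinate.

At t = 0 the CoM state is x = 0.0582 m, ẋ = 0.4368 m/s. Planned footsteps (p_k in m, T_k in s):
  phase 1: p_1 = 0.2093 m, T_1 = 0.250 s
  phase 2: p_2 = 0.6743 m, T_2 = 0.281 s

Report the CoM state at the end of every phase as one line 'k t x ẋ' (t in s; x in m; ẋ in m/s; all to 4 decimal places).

1 0.2500 0.1304 0.1699
2 0.5310 -0.0387 -1.4495

phase 1: p=0.2093, T=0.250, ωT=0.780675, cosh=1.320521, sinh=0.862424; start (x,ẋ)=(0.058200, 0.436800) → end (x,ẋ)=(0.130404, 0.169877)
phase 2: p=0.6743, T=0.281, ωT=0.877479, cosh=1.410329, sinh=0.994499; start (x,ẋ)=(0.130404, 0.169877) → end (x,ẋ)=(-0.038671, -1.449498)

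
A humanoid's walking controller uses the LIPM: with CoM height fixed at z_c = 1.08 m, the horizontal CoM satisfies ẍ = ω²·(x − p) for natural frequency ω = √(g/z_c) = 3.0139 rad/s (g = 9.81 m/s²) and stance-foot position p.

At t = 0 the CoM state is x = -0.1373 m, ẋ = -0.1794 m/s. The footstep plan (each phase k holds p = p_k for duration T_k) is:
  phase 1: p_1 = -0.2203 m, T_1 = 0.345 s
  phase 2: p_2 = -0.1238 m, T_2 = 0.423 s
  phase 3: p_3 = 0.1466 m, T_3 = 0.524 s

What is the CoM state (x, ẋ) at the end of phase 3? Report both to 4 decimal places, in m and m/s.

phase 1: p=-0.2203, T=0.345, ωT=1.039795, cosh=1.591083, sinh=1.237556; start (x,ẋ)=(-0.137300, -0.179400) → end (x,ẋ)=(-0.161905, 0.024139)
phase 2: p=-0.1238, T=0.423, ωT=1.274880, cosh=1.928868, sinh=1.649403; start (x,ẋ)=(-0.161905, 0.024139) → end (x,ẋ)=(-0.184088, -0.142863)
phase 3: p=0.1466, T=0.524, ωT=1.579284, cosh=2.528801, sinh=2.322678; start (x,ẋ)=(-0.184088, -0.142863) → end (x,ẋ)=(-0.799743, -2.676196)

x = -0.7997, ẋ = -2.6762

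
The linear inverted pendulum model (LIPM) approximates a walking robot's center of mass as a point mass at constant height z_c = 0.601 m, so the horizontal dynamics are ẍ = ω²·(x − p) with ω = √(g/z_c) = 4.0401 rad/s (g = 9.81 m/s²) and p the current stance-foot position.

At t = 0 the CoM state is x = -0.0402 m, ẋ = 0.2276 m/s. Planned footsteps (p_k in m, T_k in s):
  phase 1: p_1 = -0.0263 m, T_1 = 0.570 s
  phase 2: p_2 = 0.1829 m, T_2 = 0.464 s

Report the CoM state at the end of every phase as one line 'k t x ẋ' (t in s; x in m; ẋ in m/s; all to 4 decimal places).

1 0.5700 0.1824 0.8716
2 1.0340 0.8679 2.9015

phase 1: p=-0.0263, T=0.570, ωT=2.302857, cosh=5.051346, sinh=4.951373; start (x,ẋ)=(-0.040200, 0.227600) → end (x,ẋ)=(0.182423, 0.871630)
phase 2: p=0.1829, T=0.464, ωT=1.874606, cosh=3.335834, sinh=3.182419; start (x,ẋ)=(0.182423, 0.871630) → end (x,ẋ)=(0.867899, 2.901482)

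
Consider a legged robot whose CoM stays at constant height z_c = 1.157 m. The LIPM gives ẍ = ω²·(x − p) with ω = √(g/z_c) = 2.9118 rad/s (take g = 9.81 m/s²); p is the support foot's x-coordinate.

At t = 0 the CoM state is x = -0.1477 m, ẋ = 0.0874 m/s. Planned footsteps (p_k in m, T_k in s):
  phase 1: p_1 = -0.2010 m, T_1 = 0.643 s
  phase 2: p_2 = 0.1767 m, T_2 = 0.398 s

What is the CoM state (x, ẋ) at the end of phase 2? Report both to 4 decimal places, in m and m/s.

x = 0.3795, ẋ = 0.9323

phase 1: p=-0.2010, T=0.643, ωT=1.872287, cosh=3.328463, sinh=3.174692; start (x,ẋ)=(-0.147700, 0.087400) → end (x,ẋ)=(0.071698, 0.783616)
phase 2: p=0.1767, T=0.398, ωT=1.158896, cosh=1.750124, sinh=1.436291; start (x,ẋ)=(0.071698, 0.783616) → end (x,ẋ)=(0.379465, 0.932287)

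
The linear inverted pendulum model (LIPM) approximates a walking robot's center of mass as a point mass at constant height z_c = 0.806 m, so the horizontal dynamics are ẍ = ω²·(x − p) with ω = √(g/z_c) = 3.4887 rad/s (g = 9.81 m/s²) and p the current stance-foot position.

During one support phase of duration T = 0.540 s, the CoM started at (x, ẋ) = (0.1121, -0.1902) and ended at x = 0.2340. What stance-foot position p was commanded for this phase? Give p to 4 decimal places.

p = -0.0135

ωT = 3.4887·0.540 = 1.883898; cosh(ωT) = 3.365548, sinh(ωT) = 3.213552
x(T) = p + (x₀−p)·cosh(ωT) + (ẋ₀/ω)·sinh(ωT) ⇒ p·(1 − cosh) = x(T) − x₀·cosh − (ẋ₀/ω)·sinh
numerator   = 0.2340 − (0.1121)·3.365548 − (-0.1902/3.4887)·3.213552 = 0.031921
denominator = 1 − 3.365548 = -2.365548
p = 0.031921 / -2.365548 = -0.0135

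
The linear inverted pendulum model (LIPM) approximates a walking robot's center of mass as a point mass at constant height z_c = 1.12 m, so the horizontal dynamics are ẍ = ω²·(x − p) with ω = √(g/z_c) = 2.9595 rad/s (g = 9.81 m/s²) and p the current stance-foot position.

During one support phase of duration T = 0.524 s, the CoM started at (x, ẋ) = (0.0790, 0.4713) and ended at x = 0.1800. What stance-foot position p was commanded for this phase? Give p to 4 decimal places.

p = 0.2550

ωT = 2.9595·0.524 = 1.550778; cosh(ωT) = 2.463610, sinh(ωT) = 2.251527
x(T) = p + (x₀−p)·cosh(ωT) + (ẋ₀/ω)·sinh(ωT) ⇒ p·(1 − cosh) = x(T) − x₀·cosh − (ẋ₀/ω)·sinh
numerator   = 0.1800 − (0.0790)·2.463610 − (0.4713/2.9595)·2.251527 = -0.373181
denominator = 1 − 2.463610 = -1.463610
p = -0.373181 / -1.463610 = 0.2550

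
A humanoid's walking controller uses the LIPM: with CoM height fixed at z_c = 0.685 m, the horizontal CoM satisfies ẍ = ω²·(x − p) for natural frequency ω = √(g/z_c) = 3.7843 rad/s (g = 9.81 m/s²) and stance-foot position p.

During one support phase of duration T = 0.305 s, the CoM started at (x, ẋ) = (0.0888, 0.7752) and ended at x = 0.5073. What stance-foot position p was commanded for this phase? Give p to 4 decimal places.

ωT = 3.7843·0.305 = 1.154211; cosh(ωT) = 1.743414, sinh(ωT) = 1.428108
x(T) = p + (x₀−p)·cosh(ωT) + (ẋ₀/ω)·sinh(ωT) ⇒ p·(1 − cosh) = x(T) − x₀·cosh − (ẋ₀/ω)·sinh
numerator   = 0.5073 − (0.0888)·1.743414 − (0.7752/3.7843)·1.428108 = 0.059942
denominator = 1 − 1.743414 = -0.743414
p = 0.059942 / -0.743414 = -0.0806

p = -0.0806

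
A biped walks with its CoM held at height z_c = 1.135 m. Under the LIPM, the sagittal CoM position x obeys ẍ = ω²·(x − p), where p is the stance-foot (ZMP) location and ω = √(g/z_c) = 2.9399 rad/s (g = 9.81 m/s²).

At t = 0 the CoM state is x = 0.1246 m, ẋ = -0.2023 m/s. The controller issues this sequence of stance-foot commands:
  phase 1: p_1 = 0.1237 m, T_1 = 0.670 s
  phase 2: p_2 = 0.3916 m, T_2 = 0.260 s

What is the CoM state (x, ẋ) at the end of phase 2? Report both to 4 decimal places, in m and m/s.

x = -0.4790, ẋ = -2.2060

phase 1: p=0.1237, T=0.670, ωT=1.969733, cosh=3.654128, sinh=3.514634; start (x,ẋ)=(0.124600, -0.202300) → end (x,ẋ)=(-0.114860, -0.729931)
phase 2: p=0.3916, T=0.260, ωT=0.764374, cosh=1.306637, sinh=0.841012; start (x,ẋ)=(-0.114860, -0.729931) → end (x,ẋ)=(-0.478969, -2.205972)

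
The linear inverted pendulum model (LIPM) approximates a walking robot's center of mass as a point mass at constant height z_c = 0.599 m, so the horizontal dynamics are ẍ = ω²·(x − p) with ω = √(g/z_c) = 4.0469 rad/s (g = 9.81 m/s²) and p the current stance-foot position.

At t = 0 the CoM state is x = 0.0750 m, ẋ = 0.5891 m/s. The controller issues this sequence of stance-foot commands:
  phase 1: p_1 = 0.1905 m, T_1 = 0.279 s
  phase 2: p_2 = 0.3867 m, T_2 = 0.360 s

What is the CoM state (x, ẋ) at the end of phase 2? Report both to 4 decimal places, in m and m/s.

x = 0.1325, ẋ = -0.7641

phase 1: p=0.1905, T=0.279, ωT=1.129085, cosh=1.708077, sinh=1.384748; start (x,ẋ)=(0.075000, 0.589100) → end (x,ẋ)=(0.194792, 0.358973)
phase 2: p=0.3867, T=0.360, ωT=1.456884, cosh=2.262762, sinh=2.029801; start (x,ẋ)=(0.194792, 0.358973) → end (x,ẋ)=(0.132509, -0.764134)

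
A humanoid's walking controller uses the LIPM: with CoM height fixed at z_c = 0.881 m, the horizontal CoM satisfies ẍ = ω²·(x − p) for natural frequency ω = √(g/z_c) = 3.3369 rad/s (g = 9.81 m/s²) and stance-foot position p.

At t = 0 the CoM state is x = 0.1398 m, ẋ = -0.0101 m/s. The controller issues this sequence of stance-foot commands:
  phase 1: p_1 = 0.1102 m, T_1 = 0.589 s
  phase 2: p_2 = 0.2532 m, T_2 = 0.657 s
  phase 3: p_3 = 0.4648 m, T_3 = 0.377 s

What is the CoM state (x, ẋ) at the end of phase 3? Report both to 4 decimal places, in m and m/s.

x = 0.7958, ẋ = 1.3197

phase 1: p=0.1102, T=0.589, ωT=1.965434, cosh=3.639053, sinh=3.498958; start (x,ẋ)=(0.139800, -0.010100) → end (x,ẋ)=(0.207325, 0.308845)
phase 2: p=0.2532, T=0.657, ωT=2.192343, cosh=4.533915, sinh=4.422260; start (x,ẋ)=(0.207325, 0.308845) → end (x,ẋ)=(0.454509, 0.723325)
phase 3: p=0.4648, T=0.377, ωT=1.258011, cosh=1.901318, sinh=1.617099; start (x,ẋ)=(0.454509, 0.723325) → end (x,ẋ)=(0.795765, 1.319741)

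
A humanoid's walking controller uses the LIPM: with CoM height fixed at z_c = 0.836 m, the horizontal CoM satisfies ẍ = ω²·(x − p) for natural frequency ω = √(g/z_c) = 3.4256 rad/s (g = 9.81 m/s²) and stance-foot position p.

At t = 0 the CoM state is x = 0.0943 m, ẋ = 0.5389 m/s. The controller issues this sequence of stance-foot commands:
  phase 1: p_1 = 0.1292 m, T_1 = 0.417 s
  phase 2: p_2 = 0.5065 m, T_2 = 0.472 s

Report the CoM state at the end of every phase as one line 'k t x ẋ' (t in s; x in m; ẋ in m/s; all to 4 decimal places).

1 0.4170 0.3615 0.9537
2 0.8890 0.8006 1.2954

phase 1: p=0.1292, T=0.417, ωT=1.428475, cosh=2.206003, sinh=1.966329; start (x,ẋ)=(0.094300, 0.538900) → end (x,ẋ)=(0.361545, 0.953734)
phase 2: p=0.5065, T=0.472, ωT=1.616883, cosh=2.617941, sinh=2.419424; start (x,ẋ)=(0.361545, 0.953734) → end (x,ẋ)=(0.800616, 1.295431)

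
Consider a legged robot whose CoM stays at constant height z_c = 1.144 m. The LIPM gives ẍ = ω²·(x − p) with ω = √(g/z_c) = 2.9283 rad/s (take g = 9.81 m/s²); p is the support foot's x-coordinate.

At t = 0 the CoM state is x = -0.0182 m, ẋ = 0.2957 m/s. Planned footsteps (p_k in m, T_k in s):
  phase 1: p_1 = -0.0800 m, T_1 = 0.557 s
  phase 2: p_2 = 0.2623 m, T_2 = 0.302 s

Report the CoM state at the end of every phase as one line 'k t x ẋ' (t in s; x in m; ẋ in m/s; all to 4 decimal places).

phase 1: p=-0.0800, T=0.557, ωT=1.631063, cosh=2.652512, sinh=2.456791; start (x,ẋ)=(-0.018200, 0.295700) → end (x,ẋ)=(0.332012, 1.228951)
phase 2: p=0.2623, T=0.302, ωT=0.884347, cosh=1.417193, sinh=1.004209; start (x,ẋ)=(0.332012, 1.228951) → end (x,ẋ)=(0.782543, 1.946658)

1 0.5570 0.3320 1.2290
2 0.8590 0.7825 1.9467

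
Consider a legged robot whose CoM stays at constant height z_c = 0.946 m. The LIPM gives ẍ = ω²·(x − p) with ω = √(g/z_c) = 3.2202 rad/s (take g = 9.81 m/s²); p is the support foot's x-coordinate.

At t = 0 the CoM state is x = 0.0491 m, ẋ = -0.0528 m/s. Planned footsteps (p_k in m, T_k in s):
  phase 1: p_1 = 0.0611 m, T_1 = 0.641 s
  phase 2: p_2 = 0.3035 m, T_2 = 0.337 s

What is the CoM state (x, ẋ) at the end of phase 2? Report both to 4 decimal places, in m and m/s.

phase 1: p=0.0611, T=0.641, ωT=2.064148, cosh=4.002755, sinh=3.875829; start (x,ẋ)=(0.049100, -0.052800) → end (x,ẋ)=(-0.050483, -0.361117)
phase 2: p=0.3035, T=0.337, ωT=1.085207, cosh=1.648943, sinh=1.311111; start (x,ẋ)=(-0.050483, -0.361117) → end (x,ẋ)=(-0.427227, -2.089991)

x = -0.4272, ẋ = -2.0900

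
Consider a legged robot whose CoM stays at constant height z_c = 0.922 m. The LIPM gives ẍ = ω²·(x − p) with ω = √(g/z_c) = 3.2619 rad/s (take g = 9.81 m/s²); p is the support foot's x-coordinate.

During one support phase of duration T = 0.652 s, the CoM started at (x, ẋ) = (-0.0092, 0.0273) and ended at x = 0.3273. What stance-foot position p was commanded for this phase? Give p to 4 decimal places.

p = -0.1020

ωT = 3.2619·0.652 = 2.126759; cosh(ωT) = 4.253430, sinh(ωT) = 4.134207
x(T) = p + (x₀−p)·cosh(ωT) + (ẋ₀/ω)·sinh(ωT) ⇒ p·(1 − cosh) = x(T) − x₀·cosh − (ẋ₀/ω)·sinh
numerator   = 0.3273 − (-0.0092)·4.253430 − (0.0273/3.2619)·4.134207 = 0.331831
denominator = 1 − 4.253430 = -3.253430
p = 0.331831 / -3.253430 = -0.1020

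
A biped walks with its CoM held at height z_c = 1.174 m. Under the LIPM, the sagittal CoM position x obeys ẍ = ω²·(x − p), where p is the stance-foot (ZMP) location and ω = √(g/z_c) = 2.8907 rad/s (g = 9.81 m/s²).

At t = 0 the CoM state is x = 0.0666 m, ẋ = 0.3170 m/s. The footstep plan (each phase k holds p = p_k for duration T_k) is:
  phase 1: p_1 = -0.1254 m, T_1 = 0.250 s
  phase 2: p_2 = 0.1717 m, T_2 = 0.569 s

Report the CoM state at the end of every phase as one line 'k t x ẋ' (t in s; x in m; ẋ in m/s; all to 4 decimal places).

phase 1: p=-0.1254, T=0.250, ωT=0.722675, cosh=1.272694, sinh=0.787242; start (x,ẋ)=(0.066600, 0.317000) → end (x,ẋ)=(0.205288, 0.840375)
phase 2: p=0.1717, T=0.569, ωT=1.644808, cosh=2.686533, sinh=2.493484; start (x,ẋ)=(0.205288, 0.840375) → end (x,ẋ)=(0.986832, 2.499793)

1 0.2500 0.2053 0.8404
2 0.8190 0.9868 2.4998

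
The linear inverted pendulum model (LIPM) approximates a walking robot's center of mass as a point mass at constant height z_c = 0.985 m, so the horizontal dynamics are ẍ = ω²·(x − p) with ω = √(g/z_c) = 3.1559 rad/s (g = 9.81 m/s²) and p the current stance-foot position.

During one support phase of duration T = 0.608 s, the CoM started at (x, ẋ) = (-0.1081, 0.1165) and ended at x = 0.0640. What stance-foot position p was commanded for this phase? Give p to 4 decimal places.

p = -0.1279

ωT = 3.1559·0.608 = 1.918787; cosh(ωT) = 3.479738, sinh(ωT) = 3.332953
x(T) = p + (x₀−p)·cosh(ωT) + (ẋ₀/ω)·sinh(ωT) ⇒ p·(1 − cosh) = x(T) − x₀·cosh − (ẋ₀/ω)·sinh
numerator   = 0.0640 − (-0.1081)·3.479738 − (0.1165/3.1559)·3.332953 = 0.317124
denominator = 1 − 3.479738 = -2.479738
p = 0.317124 / -2.479738 = -0.1279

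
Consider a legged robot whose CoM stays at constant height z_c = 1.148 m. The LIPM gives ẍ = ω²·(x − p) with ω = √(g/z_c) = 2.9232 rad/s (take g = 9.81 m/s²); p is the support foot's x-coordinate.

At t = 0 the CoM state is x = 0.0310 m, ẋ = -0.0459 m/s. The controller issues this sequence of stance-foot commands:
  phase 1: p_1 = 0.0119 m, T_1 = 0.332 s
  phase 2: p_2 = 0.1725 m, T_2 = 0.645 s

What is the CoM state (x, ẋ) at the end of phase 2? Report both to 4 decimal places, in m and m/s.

x = -0.3383, ẋ = -1.4277

phase 1: p=0.0119, T=0.332, ωT=0.970502, cosh=1.509081, sinh=1.130189; start (x,ẋ)=(0.031000, -0.045900) → end (x,ẋ)=(0.022977, -0.006165)
phase 2: p=0.1725, T=0.645, ωT=1.885464, cosh=3.370585, sinh=3.218826; start (x,ẋ)=(0.022977, -0.006165) → end (x,ẋ)=(-0.338267, -1.427679)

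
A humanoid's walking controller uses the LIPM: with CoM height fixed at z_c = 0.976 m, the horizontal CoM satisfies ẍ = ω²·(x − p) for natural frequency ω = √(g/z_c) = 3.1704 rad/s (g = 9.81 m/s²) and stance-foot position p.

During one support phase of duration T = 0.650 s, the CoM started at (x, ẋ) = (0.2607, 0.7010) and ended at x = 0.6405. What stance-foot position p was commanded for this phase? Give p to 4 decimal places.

ωT = 3.1704·0.650 = 2.060760; cosh(ωT) = 3.989646, sinh(ωT) = 3.862289
x(T) = p + (x₀−p)·cosh(ωT) + (ẋ₀/ω)·sinh(ωT) ⇒ p·(1 − cosh) = x(T) − x₀·cosh − (ẋ₀/ω)·sinh
numerator   = 0.6405 − (0.2607)·3.989646 − (0.7010/3.1704)·3.862289 = -1.253583
denominator = 1 − 3.989646 = -2.989646
p = -1.253583 / -2.989646 = 0.4193

p = 0.4193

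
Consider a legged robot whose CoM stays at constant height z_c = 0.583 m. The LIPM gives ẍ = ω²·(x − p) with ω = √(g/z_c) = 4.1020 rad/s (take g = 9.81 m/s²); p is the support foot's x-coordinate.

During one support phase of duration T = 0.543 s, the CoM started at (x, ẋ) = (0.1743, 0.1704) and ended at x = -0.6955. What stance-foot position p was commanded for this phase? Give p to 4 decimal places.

p = 0.4615

ωT = 4.1020·0.543 = 2.227386; cosh(ωT) = 4.691699, sinh(ωT) = 4.583889
x(T) = p + (x₀−p)·cosh(ωT) + (ẋ₀/ω)·sinh(ωT) ⇒ p·(1 − cosh) = x(T) − x₀·cosh − (ẋ₀/ω)·sinh
numerator   = -0.6955 − (0.1743)·4.691699 − (0.1704/4.1020)·4.583889 = -1.703681
denominator = 1 − 4.691699 = -3.691699
p = -1.703681 / -3.691699 = 0.4615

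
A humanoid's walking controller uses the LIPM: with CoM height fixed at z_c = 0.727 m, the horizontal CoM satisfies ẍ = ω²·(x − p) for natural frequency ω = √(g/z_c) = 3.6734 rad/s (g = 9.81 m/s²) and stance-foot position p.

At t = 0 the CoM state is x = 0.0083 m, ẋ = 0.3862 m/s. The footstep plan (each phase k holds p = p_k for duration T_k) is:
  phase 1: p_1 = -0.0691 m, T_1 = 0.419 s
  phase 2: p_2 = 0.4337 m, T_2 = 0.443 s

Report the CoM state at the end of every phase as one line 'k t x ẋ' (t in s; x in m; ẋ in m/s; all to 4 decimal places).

phase 1: p=-0.0691, T=0.419, ωT=1.539155, cosh=2.437605, sinh=2.223043; start (x,ẋ)=(0.008300, 0.386200) → end (x,ẋ)=(0.353289, 1.573461)
phase 2: p=0.4337, T=0.443, ωT=1.627316, cosh=2.643326, sinh=2.446870; start (x,ẋ)=(0.353289, 1.573461) → end (x,ẋ)=(1.269237, 3.436406)

1 0.4190 0.3533 1.5735
2 0.8620 1.2692 3.4364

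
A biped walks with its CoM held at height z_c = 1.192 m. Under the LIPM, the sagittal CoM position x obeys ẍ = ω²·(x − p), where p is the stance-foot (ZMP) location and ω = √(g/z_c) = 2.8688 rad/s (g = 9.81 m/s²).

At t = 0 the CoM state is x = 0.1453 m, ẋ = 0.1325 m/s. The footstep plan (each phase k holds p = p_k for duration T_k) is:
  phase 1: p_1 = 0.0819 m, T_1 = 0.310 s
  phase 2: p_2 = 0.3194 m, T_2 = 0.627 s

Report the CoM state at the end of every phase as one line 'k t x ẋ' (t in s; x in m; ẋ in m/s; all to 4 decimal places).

1 0.3100 0.2188 0.3724
2 0.9370 0.3885 0.3076

phase 1: p=0.0819, T=0.310, ωT=0.889328, cosh=1.422213, sinh=1.011281; start (x,ẋ)=(0.145300, 0.132500) → end (x,ẋ)=(0.218776, 0.372377)
phase 2: p=0.3194, T=0.627, ωT=1.798738, cosh=3.103761, sinh=2.938254; start (x,ẋ)=(0.218776, 0.372377) → end (x,ẋ)=(0.388479, 0.307582)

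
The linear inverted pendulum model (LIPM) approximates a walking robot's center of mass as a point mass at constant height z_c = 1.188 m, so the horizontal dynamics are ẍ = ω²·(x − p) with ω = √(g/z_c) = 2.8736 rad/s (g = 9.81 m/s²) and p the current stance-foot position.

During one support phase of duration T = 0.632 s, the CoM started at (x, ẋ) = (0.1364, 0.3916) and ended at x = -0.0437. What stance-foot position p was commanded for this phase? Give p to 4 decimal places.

p = 0.4092

ωT = 2.8736·0.632 = 1.816115; cosh(ωT) = 3.155292, sinh(ωT) = 2.992636
x(T) = p + (x₀−p)·cosh(ωT) + (ẋ₀/ω)·sinh(ωT) ⇒ p·(1 − cosh) = x(T) − x₀·cosh − (ẋ₀/ω)·sinh
numerator   = -0.0437 − (0.1364)·3.155292 − (0.3916/2.8736)·2.992636 = -0.881904
denominator = 1 − 3.155292 = -2.155292
p = -0.881904 / -2.155292 = 0.4092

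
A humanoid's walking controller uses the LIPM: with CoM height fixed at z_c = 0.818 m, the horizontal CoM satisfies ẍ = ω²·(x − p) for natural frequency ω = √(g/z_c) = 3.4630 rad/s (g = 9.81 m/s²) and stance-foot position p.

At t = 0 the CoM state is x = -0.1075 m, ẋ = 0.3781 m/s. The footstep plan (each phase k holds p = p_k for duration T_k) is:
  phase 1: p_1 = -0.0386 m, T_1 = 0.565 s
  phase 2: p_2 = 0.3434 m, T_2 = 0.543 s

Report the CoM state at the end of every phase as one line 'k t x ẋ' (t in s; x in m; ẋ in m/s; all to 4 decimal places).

1 0.5650 0.0913 0.5371
2 1.1080 -0.0056 -0.9935

phase 1: p=-0.0386, T=0.565, ωT=1.956595, cosh=3.608267, sinh=3.466928; start (x,ẋ)=(-0.107500, 0.378100) → end (x,ẋ)=(0.091319, 0.537074)
phase 2: p=0.3434, T=0.543, ωT=1.880409, cosh=3.354357, sinh=3.201829; start (x,ẋ)=(0.091319, 0.537074) → end (x,ẋ)=(-0.005599, -0.993516)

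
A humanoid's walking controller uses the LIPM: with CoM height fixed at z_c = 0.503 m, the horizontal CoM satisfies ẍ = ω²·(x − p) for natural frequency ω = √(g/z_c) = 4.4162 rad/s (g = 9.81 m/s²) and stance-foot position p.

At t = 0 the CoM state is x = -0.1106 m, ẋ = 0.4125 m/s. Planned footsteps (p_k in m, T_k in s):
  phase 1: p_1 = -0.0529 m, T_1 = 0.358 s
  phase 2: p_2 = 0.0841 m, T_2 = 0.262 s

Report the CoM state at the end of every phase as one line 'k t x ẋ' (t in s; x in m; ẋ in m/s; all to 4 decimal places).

1 0.3580 0.0183 0.4518
2 0.6200 0.1158 0.3732

phase 1: p=-0.0529, T=0.358, ωT=1.581000, cosh=2.532790, sinh=2.327021; start (x,ẋ)=(-0.110600, 0.412500) → end (x,ẋ)=(0.018316, 0.451817)
phase 2: p=0.0841, T=0.262, ωT=1.157044, cosh=1.747467, sinh=1.433052; start (x,ẋ)=(0.018316, 0.451817) → end (x,ẋ)=(0.115759, 0.373211)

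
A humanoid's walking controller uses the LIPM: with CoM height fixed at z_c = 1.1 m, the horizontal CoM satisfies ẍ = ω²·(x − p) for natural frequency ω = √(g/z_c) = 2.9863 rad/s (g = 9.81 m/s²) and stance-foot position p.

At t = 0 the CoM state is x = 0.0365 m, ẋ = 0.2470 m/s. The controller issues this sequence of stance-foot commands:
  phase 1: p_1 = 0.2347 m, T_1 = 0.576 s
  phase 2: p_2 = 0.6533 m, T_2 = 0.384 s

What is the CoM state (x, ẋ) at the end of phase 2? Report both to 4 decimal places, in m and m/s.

x = -1.0953, ẋ = -4.7769

phase 1: p=0.2347, T=0.576, ωT=1.720109, cosh=2.882091, sinh=2.703045; start (x,ẋ)=(0.036500, 0.247000) → end (x,ẋ)=(-0.112959, -0.888014)
phase 2: p=0.6533, T=0.384, ωT=1.146739, cosh=1.732791, sinh=1.415120; start (x,ẋ)=(-0.112959, -0.888014) → end (x,ẋ)=(-1.095271, -4.776933)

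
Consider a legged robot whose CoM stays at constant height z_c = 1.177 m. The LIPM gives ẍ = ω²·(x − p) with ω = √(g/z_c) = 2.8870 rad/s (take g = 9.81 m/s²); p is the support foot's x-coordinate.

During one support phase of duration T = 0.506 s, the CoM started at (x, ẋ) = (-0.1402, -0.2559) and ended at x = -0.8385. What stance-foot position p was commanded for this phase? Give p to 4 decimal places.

p = 0.2671

ωT = 2.8870·0.506 = 1.460822; cosh(ωT) = 2.270773, sinh(ωT) = 2.038728
x(T) = p + (x₀−p)·cosh(ωT) + (ẋ₀/ω)·sinh(ωT) ⇒ p·(1 − cosh) = x(T) − x₀·cosh − (ẋ₀/ω)·sinh
numerator   = -0.8385 − (-0.1402)·2.270773 − (-0.2559/2.8870)·2.038728 = -0.339427
denominator = 1 − 2.270773 = -1.270773
p = -0.339427 / -1.270773 = 0.2671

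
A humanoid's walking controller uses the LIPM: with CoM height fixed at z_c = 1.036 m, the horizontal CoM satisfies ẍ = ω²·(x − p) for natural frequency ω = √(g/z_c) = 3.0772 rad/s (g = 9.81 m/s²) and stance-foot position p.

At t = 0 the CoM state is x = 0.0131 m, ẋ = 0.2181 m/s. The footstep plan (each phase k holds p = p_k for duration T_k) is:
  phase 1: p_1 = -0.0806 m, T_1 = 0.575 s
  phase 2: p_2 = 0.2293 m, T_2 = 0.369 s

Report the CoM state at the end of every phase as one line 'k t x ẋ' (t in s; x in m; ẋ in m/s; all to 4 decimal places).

phase 1: p=-0.0806, T=0.575, ωT=1.769390, cosh=3.018855, sinh=2.848418; start (x,ẋ)=(0.013100, 0.218100) → end (x,ẋ)=(0.404152, 1.479707)
phase 2: p=0.2293, T=0.369, ωT=1.135487, cosh=1.716977, sinh=1.395711; start (x,ẋ)=(0.404152, 1.479707) → end (x,ẋ)=(1.200660, 3.291590)

1 0.5750 0.4042 1.4797
2 0.9440 1.2007 3.2916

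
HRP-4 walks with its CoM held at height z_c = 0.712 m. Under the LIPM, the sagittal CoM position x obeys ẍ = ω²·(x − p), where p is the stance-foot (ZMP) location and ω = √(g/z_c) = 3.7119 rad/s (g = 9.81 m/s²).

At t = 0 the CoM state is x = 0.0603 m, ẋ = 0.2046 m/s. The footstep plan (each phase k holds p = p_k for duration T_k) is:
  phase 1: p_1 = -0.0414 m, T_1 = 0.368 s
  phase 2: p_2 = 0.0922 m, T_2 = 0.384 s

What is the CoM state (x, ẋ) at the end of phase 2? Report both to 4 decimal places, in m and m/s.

phase 1: p=-0.0414, T=0.368, ωT=1.365979, cosh=2.087345, sinh=1.832214; start (x,ẋ)=(0.060300, 0.204600) → end (x,ẋ)=(0.271875, 1.118732)
phase 2: p=0.0922, T=0.384, ωT=1.425370, cosh=2.199907, sinh=1.959488; start (x,ẋ)=(0.271875, 1.118732) → end (x,ẋ)=(1.078039, 3.767956)

x = 1.0780, ẋ = 3.7680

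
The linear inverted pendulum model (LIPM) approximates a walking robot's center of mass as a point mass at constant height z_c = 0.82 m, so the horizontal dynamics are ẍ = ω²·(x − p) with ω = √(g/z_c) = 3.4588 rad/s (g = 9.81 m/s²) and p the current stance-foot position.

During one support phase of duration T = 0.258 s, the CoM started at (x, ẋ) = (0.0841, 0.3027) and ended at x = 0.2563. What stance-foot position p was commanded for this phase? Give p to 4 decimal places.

p = -0.1118

ωT = 3.4588·0.258 = 0.892370; cosh(ωT) = 1.425296, sinh(ωT) = 1.015613
x(T) = p + (x₀−p)·cosh(ωT) + (ẋ₀/ω)·sinh(ωT) ⇒ p·(1 − cosh) = x(T) − x₀·cosh − (ẋ₀/ω)·sinh
numerator   = 0.2563 − (0.0841)·1.425296 − (0.3027/3.4588)·1.015613 = 0.047550
denominator = 1 − 1.425296 = -0.425296
p = 0.047550 / -0.425296 = -0.1118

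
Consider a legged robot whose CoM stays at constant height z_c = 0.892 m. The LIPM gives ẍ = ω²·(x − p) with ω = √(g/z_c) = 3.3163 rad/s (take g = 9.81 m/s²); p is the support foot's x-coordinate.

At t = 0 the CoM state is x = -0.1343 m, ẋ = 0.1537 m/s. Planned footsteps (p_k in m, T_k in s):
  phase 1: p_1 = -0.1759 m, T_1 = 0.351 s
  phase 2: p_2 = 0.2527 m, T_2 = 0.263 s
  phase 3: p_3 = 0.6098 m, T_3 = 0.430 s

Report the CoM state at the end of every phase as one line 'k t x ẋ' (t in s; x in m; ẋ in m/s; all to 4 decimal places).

1 0.3510 -0.0358 0.4695
2 0.6140 -0.0129 -0.2847
3 1.0440 -0.9292 -4.6761

phase 1: p=-0.1759, T=0.351, ωT=1.164021, cosh=1.757507, sinh=1.445279; start (x,ẋ)=(-0.134300, 0.153700) → end (x,ẋ)=(-0.035804, 0.469517)
phase 2: p=0.2527, T=0.263, ωT=0.872187, cosh=1.405086, sinh=0.987050; start (x,ẋ)=(-0.035804, 0.469517) → end (x,ẋ)=(-0.012927, -0.284663)
phase 3: p=0.6098, T=0.430, ωT=1.426009, cosh=2.201161, sinh=1.960895; start (x,ẋ)=(-0.012927, -0.284663) → end (x,ẋ)=(-0.929241, -4.676131)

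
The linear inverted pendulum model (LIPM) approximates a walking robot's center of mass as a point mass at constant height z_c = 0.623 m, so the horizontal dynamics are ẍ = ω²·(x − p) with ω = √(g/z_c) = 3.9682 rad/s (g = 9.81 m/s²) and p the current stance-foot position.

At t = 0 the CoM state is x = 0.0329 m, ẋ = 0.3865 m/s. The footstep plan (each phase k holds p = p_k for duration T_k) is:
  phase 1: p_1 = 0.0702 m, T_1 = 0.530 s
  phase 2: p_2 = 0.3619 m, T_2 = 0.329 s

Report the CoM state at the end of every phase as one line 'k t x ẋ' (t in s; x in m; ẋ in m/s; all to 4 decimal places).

phase 1: p=0.0702, T=0.530, ωT=2.103146, cosh=4.156986, sinh=4.034915; start (x,ẋ)=(0.032900, 0.386500) → end (x,ẋ)=(0.308142, 1.009452)
phase 2: p=0.3619, T=0.329, ωT=1.305538, cosh=1.980350, sinh=1.709323; start (x,ẋ)=(0.308142, 1.009452) → end (x,ẋ)=(0.690268, 1.634433)

1 0.5300 0.3081 1.0095
2 0.8590 0.6903 1.6344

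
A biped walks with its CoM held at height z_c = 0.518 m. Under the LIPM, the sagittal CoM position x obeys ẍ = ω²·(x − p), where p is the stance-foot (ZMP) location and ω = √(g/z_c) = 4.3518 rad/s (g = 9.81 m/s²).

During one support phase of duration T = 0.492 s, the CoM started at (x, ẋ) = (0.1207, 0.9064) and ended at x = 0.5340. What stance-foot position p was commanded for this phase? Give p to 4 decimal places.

ωT = 4.3518·0.492 = 2.141086; cosh(ωT) = 4.313098, sinh(ωT) = 4.195571
x(T) = p + (x₀−p)·cosh(ωT) + (ẋ₀/ω)·sinh(ωT) ⇒ p·(1 − cosh) = x(T) − x₀·cosh − (ẋ₀/ω)·sinh
numerator   = 0.5340 − (0.1207)·4.313098 − (0.9064/4.3518)·4.195571 = -0.860451
denominator = 1 − 4.313098 = -3.313098
p = -0.860451 / -3.313098 = 0.2597

p = 0.2597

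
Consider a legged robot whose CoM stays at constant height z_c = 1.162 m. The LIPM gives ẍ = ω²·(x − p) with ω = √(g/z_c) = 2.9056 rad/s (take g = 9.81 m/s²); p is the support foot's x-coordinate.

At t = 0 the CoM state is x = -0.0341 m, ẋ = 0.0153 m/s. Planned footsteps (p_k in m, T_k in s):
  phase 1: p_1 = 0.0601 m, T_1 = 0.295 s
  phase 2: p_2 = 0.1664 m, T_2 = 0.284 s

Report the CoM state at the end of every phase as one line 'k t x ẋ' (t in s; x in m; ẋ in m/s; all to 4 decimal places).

phase 1: p=0.0601, T=0.295, ωT=0.857152, cosh=1.390404, sinh=0.966036; start (x,ẋ)=(-0.034100, 0.015300) → end (x,ẋ)=(-0.065789, -0.243138)
phase 2: p=0.1664, T=0.284, ωT=0.825190, cosh=1.360233, sinh=0.922082; start (x,ẋ)=(-0.065789, -0.243138) → end (x,ẋ)=(-0.226591, -0.952806)

1 0.2950 -0.0658 -0.2431
2 0.5790 -0.2266 -0.9528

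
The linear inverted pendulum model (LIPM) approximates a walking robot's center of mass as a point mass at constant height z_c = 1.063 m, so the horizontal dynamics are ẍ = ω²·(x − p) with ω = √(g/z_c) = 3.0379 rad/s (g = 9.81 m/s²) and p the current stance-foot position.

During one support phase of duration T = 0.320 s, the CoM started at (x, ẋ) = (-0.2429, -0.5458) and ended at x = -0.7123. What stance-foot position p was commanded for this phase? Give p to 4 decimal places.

p = 0.2775

ωT = 3.0379·0.320 = 0.972128; cosh(ωT) = 1.510921, sinh(ωT) = 1.132643
x(T) = p + (x₀−p)·cosh(ωT) + (ẋ₀/ω)·sinh(ωT) ⇒ p·(1 − cosh) = x(T) − x₀·cosh − (ẋ₀/ω)·sinh
numerator   = -0.7123 − (-0.2429)·1.510921 − (-0.5458/3.0379)·1.132643 = -0.141803
denominator = 1 − 1.510921 = -0.510921
p = -0.141803 / -0.510921 = 0.2775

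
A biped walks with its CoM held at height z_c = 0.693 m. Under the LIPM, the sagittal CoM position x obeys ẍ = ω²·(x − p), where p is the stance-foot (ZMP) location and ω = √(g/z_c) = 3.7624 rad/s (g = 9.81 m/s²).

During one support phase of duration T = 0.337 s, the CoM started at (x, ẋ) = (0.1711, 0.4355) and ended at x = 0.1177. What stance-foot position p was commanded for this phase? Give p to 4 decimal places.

p = 0.4357

ωT = 3.7624·0.337 = 1.267929; cosh(ωT) = 1.917449, sinh(ωT) = 1.636036
x(T) = p + (x₀−p)·cosh(ωT) + (ẋ₀/ω)·sinh(ωT) ⇒ p·(1 − cosh) = x(T) − x₀·cosh − (ẋ₀/ω)·sinh
numerator   = 0.1177 − (0.1711)·1.917449 − (0.4355/3.7624)·1.636036 = -0.399748
denominator = 1 − 1.917449 = -0.917449
p = -0.399748 / -0.917449 = 0.4357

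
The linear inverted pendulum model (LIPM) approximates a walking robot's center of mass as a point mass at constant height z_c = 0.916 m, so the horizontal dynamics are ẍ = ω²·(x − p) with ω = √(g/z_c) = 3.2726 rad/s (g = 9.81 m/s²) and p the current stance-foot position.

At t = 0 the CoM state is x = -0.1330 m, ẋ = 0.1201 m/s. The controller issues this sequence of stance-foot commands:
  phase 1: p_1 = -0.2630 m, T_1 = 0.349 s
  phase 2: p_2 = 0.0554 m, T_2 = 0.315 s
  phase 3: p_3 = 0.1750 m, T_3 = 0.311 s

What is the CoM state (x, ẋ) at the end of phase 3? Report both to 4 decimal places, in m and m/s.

phase 1: p=-0.2630, T=0.349, ωT=1.142137, cosh=1.726297, sinh=1.407161; start (x,ẋ)=(-0.133000, 0.120100) → end (x,ẋ)=(0.013060, 0.805988)
phase 2: p=0.0554, T=0.315, ωT=1.030869, cosh=1.580099, sinh=1.223402; start (x,ẋ)=(0.013060, 0.805988) → end (x,ẋ)=(0.289802, 1.104023)
phase 3: p=0.1750, T=0.311, ωT=1.017779, cosh=1.564219, sinh=1.202822; start (x,ẋ)=(0.289802, 1.104023) → end (x,ẋ)=(0.760352, 2.178835)

x = 0.7604, ẋ = 2.1788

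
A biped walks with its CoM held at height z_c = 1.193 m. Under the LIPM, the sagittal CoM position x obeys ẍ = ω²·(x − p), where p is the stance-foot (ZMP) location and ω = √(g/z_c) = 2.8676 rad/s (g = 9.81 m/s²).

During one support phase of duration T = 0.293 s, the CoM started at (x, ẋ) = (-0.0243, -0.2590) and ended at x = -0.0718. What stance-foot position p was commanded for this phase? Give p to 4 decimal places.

p = -0.1249

ωT = 2.8676·0.293 = 0.840207; cosh(ωT) = 1.374234, sinh(ωT) = 0.942612
x(T) = p + (x₀−p)·cosh(ωT) + (ẋ₀/ω)·sinh(ωT) ⇒ p·(1 − cosh) = x(T) − x₀·cosh − (ẋ₀/ω)·sinh
numerator   = -0.0718 − (-0.0243)·1.374234 − (-0.2590/2.8676)·0.942612 = 0.046730
denominator = 1 − 1.374234 = -0.374234
p = 0.046730 / -0.374234 = -0.1249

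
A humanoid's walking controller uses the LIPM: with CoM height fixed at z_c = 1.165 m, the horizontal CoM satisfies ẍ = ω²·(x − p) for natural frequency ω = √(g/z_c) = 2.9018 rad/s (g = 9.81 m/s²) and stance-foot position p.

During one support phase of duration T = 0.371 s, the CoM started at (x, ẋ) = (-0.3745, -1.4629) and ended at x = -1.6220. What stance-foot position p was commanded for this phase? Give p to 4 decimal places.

p = 0.5565

ωT = 2.9018·0.371 = 1.076568; cosh(ωT) = 1.637677, sinh(ωT) = 1.296914
x(T) = p + (x₀−p)·cosh(ωT) + (ẋ₀/ω)·sinh(ωT) ⇒ p·(1 − cosh) = x(T) − x₀·cosh − (ẋ₀/ω)·sinh
numerator   = -1.6220 − (-0.3745)·1.637677 − (-1.4629/2.9018)·1.296914 = -0.354870
denominator = 1 − 1.637677 = -0.637677
p = -0.354870 / -0.637677 = 0.5565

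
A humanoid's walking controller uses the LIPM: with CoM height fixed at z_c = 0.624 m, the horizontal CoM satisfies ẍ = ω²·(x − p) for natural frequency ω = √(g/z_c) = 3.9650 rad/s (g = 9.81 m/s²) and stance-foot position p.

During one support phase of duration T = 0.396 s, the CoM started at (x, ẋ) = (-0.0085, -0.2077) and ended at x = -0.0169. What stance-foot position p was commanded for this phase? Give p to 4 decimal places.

p = -0.0828

ωT = 3.9650·0.396 = 1.570140; cosh(ωT) = 2.507669, sinh(ωT) = 2.299653
x(T) = p + (x₀−p)·cosh(ωT) + (ẋ₀/ω)·sinh(ωT) ⇒ p·(1 − cosh) = x(T) − x₀·cosh − (ẋ₀/ω)·sinh
numerator   = -0.0169 − (-0.0085)·2.507669 − (-0.2077/3.9650)·2.299653 = 0.124879
denominator = 1 − 2.507669 = -1.507669
p = 0.124879 / -1.507669 = -0.0828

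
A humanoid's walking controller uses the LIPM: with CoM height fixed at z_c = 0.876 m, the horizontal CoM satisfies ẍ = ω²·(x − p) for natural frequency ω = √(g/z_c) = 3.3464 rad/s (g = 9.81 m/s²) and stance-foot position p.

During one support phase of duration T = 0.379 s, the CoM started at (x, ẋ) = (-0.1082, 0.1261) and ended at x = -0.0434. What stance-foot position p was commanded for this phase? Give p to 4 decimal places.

ωT = 3.3464·0.379 = 1.268286; cosh(ωT) = 1.918033, sinh(ωT) = 1.636720
x(T) = p + (x₀−p)·cosh(ωT) + (ẋ₀/ω)·sinh(ωT) ⇒ p·(1 − cosh) = x(T) − x₀·cosh − (ẋ₀/ω)·sinh
numerator   = -0.0434 − (-0.1082)·1.918033 − (0.1261/3.3464)·1.636720 = 0.102456
denominator = 1 − 1.918033 = -0.918033
p = 0.102456 / -0.918033 = -0.1116

p = -0.1116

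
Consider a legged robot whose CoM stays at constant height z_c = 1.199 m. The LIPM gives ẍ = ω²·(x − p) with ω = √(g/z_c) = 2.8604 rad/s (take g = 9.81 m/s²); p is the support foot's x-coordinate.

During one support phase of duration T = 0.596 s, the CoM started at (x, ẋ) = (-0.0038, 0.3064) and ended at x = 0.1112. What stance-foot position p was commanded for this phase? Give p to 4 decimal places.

p = 0.0885

ωT = 2.8604·0.596 = 1.704798; cosh(ωT) = 2.841043, sinh(ωT) = 2.659234
x(T) = p + (x₀−p)·cosh(ωT) + (ẋ₀/ω)·sinh(ωT) ⇒ p·(1 − cosh) = x(T) − x₀·cosh − (ẋ₀/ω)·sinh
numerator   = 0.1112 − (-0.0038)·2.841043 − (0.3064/2.8604)·2.659234 = -0.162856
denominator = 1 − 2.841043 = -1.841043
p = -0.162856 / -1.841043 = 0.0885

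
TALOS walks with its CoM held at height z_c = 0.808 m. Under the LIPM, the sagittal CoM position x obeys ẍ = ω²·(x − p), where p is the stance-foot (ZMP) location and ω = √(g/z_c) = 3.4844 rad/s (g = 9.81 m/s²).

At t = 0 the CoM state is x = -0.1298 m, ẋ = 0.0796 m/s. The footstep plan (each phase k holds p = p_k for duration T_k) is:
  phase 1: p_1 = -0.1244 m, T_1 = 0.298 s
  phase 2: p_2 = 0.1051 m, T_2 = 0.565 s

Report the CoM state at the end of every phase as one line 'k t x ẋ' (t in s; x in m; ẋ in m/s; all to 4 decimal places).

phase 1: p=-0.1244, T=0.298, ωT=1.038351, cosh=1.589297, sinh=1.235259; start (x,ẋ)=(-0.129800, 0.079600) → end (x,ẋ)=(-0.104763, 0.103266)
phase 2: p=0.1051, T=0.565, ωT=1.968686, cosh=3.650450, sinh=3.510810; start (x,ẋ)=(-0.104763, 0.103266) → end (x,ẋ)=(-0.556946, -2.190303)

1 0.2980 -0.1048 0.1033
2 0.8630 -0.5569 -2.1903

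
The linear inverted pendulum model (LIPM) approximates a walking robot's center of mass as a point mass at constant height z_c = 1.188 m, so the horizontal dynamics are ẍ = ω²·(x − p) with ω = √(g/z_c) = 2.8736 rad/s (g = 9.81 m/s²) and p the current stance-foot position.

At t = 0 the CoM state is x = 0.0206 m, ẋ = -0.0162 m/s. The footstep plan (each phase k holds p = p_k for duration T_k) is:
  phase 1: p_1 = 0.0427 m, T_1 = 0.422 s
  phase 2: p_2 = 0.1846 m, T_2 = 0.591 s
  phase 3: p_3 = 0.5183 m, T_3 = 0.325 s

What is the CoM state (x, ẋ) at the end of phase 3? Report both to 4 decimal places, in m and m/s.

phase 1: p=0.0427, T=0.422, ωT=1.212659, cosh=1.829910, sinh=1.532504; start (x,ẋ)=(0.020600, -0.016200) → end (x,ẋ)=(-0.006381, -0.126969)
phase 2: p=0.1846, T=0.591, ωT=1.698298, cosh=2.823816, sinh=2.640821; start (x,ẋ)=(-0.006381, -0.126969) → end (x,ẋ)=(-0.471377, -1.807823)
phase 3: p=0.5183, T=0.325, ωT=0.933920, cosh=1.468737, sinh=1.075727; start (x,ẋ)=(-0.471377, -1.807823) → end (x,ẋ)=(-1.612031, -5.714515)

x = -1.6120, ẋ = -5.7145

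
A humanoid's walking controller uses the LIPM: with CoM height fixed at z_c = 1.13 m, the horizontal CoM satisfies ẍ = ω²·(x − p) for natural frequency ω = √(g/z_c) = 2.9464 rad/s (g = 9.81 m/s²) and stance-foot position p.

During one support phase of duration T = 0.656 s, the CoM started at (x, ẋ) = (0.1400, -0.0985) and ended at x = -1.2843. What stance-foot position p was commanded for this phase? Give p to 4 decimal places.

ωT = 2.9464·0.656 = 1.932838; cosh(ωT) = 3.526915, sinh(ωT) = 3.382178
x(T) = p + (x₀−p)·cosh(ωT) + (ẋ₀/ω)·sinh(ωT) ⇒ p·(1 − cosh) = x(T) − x₀·cosh − (ẋ₀/ω)·sinh
numerator   = -1.2843 − (0.1400)·3.526915 − (-0.0985/2.9464)·3.382178 = -1.665000
denominator = 1 − 3.526915 = -2.526915
p = -1.665000 / -2.526915 = 0.6589

p = 0.6589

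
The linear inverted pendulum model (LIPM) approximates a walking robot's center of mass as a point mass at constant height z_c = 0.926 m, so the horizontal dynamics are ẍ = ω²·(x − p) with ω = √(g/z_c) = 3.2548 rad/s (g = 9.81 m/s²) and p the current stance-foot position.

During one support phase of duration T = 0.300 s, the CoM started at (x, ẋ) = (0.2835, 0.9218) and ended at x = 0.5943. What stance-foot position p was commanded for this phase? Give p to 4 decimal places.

p = 0.3064

ωT = 3.2548·0.300 = 0.976440; cosh(ωT) = 1.515819, sinh(ωT) = 1.139169
x(T) = p + (x₀−p)·cosh(ωT) + (ẋ₀/ω)·sinh(ωT) ⇒ p·(1 − cosh) = x(T) − x₀·cosh − (ẋ₀/ω)·sinh
numerator   = 0.5943 − (0.2835)·1.515819 − (0.9218/3.2548)·1.139169 = -0.158061
denominator = 1 − 1.515819 = -0.515819
p = -0.158061 / -0.515819 = 0.3064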